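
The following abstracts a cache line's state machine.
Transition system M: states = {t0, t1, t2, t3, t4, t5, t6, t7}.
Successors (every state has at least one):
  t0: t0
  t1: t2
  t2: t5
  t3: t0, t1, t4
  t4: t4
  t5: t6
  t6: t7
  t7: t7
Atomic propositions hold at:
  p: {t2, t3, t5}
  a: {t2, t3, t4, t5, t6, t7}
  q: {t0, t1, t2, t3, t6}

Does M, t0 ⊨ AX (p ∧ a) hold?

Sat(p ∧ a) = {t2, t3, t5}
Sat(AX (p ∧ a)) = {s : every successor in {t2, t3, t5}} = {t1, t2}
t0 ∉ Sat(AX (p ∧ a)) = {t1, t2}, so the formula does not hold at t0.

No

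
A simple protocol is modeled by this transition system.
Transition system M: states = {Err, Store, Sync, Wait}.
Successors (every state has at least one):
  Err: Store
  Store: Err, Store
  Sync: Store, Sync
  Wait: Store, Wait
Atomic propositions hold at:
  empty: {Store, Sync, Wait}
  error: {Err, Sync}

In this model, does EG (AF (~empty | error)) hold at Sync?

Yes

Sat(~empty) = {Err}
Sat(~empty | error) = {Err, Sync}
AF (~empty | error): least fixpoint, start Z0 = {Err, Sync}, add states with every successor in Z. Already a fixed point.
Sat(AF (~empty | error)) = {Err, Sync}
EG (AF (~empty | error)): greatest fixpoint, start Z0 = {Err, Sync}, keep only states in Sat with some successor in Z. Z1 = {Sync}; fixed.
Sat(EG (AF (~empty | error))) = {Sync}
Sync ∈ Sat(EG (AF (~empty | error))) = {Sync}, so the formula holds at Sync.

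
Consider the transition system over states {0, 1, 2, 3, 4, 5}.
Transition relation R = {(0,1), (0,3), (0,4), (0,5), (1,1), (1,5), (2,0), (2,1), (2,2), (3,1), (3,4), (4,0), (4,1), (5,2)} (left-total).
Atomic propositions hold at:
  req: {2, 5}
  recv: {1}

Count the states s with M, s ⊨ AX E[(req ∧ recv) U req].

1

Sat(req ∧ recv) = ∅
E[(req ∧ recv) U req]: least fixpoint, start Z0 = Sat(req) = {2, 5}, add states in Sat(req ∧ recv) with some successor in Z. Already a fixed point.
Sat(E[(req ∧ recv) U req]) = {2, 5}
Sat(AX E[(req ∧ recv) U req]) = {s : every successor in {2, 5}} = {5}
|Sat(AX E[(req ∧ recv) U req])| = |{5}| = 1.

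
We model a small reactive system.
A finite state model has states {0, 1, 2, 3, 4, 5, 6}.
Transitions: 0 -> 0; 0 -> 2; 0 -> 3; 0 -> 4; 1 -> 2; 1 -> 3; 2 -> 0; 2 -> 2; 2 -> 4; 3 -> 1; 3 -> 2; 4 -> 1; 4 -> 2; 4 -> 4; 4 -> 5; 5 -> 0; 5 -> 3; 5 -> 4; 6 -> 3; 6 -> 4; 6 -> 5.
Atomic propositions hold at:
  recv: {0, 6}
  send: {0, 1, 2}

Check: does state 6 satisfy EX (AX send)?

Sat(AX send) = {s : every successor in {0, 1, 2}} = {3}
Sat(EX (AX send)) = {s : some successor in {3}} = {0, 1, 5, 6}
6 ∈ Sat(EX (AX send)) = {0, 1, 5, 6}, so the formula holds at 6.

Yes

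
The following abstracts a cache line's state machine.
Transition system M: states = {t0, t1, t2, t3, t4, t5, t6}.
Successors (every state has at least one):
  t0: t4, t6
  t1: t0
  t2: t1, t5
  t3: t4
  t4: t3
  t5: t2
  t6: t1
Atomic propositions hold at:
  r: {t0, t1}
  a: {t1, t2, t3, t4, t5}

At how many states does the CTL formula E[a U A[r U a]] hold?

A[r U a]: least fixpoint, start Z0 = Sat(a) = {t1, t2, t3, t4, t5}, add states in Sat(r) with every successor in Z. Already a fixed point.
Sat(A[r U a]) = {t1, t2, t3, t4, t5}
E[a U A[r U a]]: least fixpoint, start Z0 = Sat(A[r U a]) = {t1, t2, t3, t4, t5}, add states in Sat(a) with some successor in Z. Already a fixed point.
Sat(E[a U A[r U a]]) = {t1, t2, t3, t4, t5}
|Sat(E[a U A[r U a]])| = |{t1, t2, t3, t4, t5}| = 5.

5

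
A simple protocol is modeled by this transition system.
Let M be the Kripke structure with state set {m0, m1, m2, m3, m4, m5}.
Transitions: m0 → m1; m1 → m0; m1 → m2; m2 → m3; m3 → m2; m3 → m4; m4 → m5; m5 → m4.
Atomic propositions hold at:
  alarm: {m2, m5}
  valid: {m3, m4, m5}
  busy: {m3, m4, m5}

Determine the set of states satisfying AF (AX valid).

{m2, m3, m4, m5}

Sat(AX valid) = {s : every successor in {m3, m4, m5}} = {m2, m4, m5}
AF (AX valid): least fixpoint, start Z0 = {m2, m4, m5}, add states with every successor in Z. Z1 = {m2, m3, m4, m5}; fixed.
Sat(AF (AX valid)) = {m2, m3, m4, m5}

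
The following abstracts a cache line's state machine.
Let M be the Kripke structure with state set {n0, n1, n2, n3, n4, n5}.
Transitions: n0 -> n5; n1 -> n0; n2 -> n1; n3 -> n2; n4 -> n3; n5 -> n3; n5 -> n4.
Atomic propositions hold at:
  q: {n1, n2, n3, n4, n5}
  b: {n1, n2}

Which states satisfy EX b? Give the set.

Sat(EX b) = {s : some successor in {n1, n2}} = {n2, n3}

{n2, n3}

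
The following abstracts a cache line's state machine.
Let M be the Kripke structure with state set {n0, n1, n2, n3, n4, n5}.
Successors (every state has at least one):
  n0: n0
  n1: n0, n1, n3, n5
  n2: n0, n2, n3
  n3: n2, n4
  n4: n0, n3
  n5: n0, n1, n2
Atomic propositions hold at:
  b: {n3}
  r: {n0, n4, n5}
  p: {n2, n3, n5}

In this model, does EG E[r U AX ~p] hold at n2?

No

Sat(~p) = {n0, n1, n4}
Sat(AX ~p) = {s : every successor in {n0, n1, n4}} = {n0}
E[r U AX ~p]: least fixpoint, start Z0 = Sat(AX ~p) = {n0}, add states in Sat(r) with some successor in Z. Z1 = {n0, n4, n5}; fixed.
Sat(E[r U AX ~p]) = {n0, n4, n5}
EG E[r U AX ~p]: greatest fixpoint, start Z0 = {n0, n4, n5}, keep only states in Sat with some successor in Z. Already a fixed point.
Sat(EG E[r U AX ~p]) = {n0, n4, n5}
n2 ∉ Sat(EG E[r U AX ~p]) = {n0, n4, n5}, so the formula does not hold at n2.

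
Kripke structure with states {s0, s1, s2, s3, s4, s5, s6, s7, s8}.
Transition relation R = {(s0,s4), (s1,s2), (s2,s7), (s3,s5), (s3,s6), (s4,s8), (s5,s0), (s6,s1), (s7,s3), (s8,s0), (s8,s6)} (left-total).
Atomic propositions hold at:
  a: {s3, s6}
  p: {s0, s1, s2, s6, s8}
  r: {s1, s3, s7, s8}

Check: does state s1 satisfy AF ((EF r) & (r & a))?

EF r: least fixpoint, start Z0 = {s1, s3, s7, s8}, add states with some successor in Z. Z1 = {s1, s2, s3, s4, s6, s7, s8}; Z2 = {s0, s1, s2, s3, s4, s6, s7, s8}; Z3 = {s0, s1, s2, s3, s4, s5, s6, s7, s8}; fixed.
Sat(EF r) = {s0, s1, s2, s3, s4, s5, s6, s7, s8}
Sat(r & a) = {s3}
Sat((EF r) & (r & a)) = {s3}
AF ((EF r) & (r & a)): least fixpoint, start Z0 = {s3}, add states with every successor in Z. Z1 = {s3, s7}; Z2 = {s2, s3, s7}; Z3 = {s1, s2, s3, s7}; Z4 = {s1, s2, s3, s6, s7}; fixed.
Sat(AF ((EF r) & (r & a))) = {s1, s2, s3, s6, s7}
s1 ∈ Sat(AF ((EF r) & (r & a))) = {s1, s2, s3, s6, s7}, so the formula holds at s1.

Yes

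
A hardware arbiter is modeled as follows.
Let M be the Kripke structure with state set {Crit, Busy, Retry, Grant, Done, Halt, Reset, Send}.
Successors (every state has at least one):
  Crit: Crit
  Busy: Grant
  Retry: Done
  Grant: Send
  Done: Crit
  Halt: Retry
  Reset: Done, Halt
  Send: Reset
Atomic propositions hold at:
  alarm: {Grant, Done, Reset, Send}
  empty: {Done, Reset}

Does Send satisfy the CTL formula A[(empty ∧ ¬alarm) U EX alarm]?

Sat(¬alarm) = {Crit, Busy, Retry, Halt}
Sat(empty ∧ ¬alarm) = ∅
Sat(EX alarm) = {s : some successor in {Grant, Done, Reset, Send}} = {Busy, Retry, Grant, Reset, Send}
A[(empty ∧ ¬alarm) U EX alarm]: least fixpoint, start Z0 = Sat(EX alarm) = {Busy, Retry, Grant, Reset, Send}, add states in Sat(empty ∧ ¬alarm) with every successor in Z. Already a fixed point.
Sat(A[(empty ∧ ¬alarm) U EX alarm]) = {Busy, Retry, Grant, Reset, Send}
Send ∈ Sat(A[(empty ∧ ¬alarm) U EX alarm]) = {Busy, Retry, Grant, Reset, Send}, so the formula holds at Send.

Yes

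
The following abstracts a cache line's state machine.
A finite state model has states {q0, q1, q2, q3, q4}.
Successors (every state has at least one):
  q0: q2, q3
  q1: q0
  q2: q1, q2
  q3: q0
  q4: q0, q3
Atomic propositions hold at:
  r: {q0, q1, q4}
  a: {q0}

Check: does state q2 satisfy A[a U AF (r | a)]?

No

Sat(r | a) = {q0, q1, q4}
AF (r | a): least fixpoint, start Z0 = {q0, q1, q4}, add states with every successor in Z. Z1 = {q0, q1, q3, q4}; fixed.
Sat(AF (r | a)) = {q0, q1, q3, q4}
A[a U AF (r | a)]: least fixpoint, start Z0 = Sat(AF (r | a)) = {q0, q1, q3, q4}, add states in Sat(a) with every successor in Z. Already a fixed point.
Sat(A[a U AF (r | a)]) = {q0, q1, q3, q4}
q2 ∉ Sat(A[a U AF (r | a)]) = {q0, q1, q3, q4}, so the formula does not hold at q2.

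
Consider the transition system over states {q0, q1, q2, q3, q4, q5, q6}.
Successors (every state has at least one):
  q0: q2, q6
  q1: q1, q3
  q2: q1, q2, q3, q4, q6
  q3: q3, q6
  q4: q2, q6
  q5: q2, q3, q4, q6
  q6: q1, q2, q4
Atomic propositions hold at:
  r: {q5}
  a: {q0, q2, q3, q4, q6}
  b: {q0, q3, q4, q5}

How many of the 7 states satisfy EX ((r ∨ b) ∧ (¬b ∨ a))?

5

Sat(r ∨ b) = {q0, q3, q4, q5}
Sat(¬b) = {q1, q2, q6}
Sat(¬b ∨ a) = {q0, q1, q2, q3, q4, q6}
Sat((r ∨ b) ∧ (¬b ∨ a)) = {q0, q3, q4}
Sat(EX ((r ∨ b) ∧ (¬b ∨ a))) = {s : some successor in {q0, q3, q4}} = {q1, q2, q3, q5, q6}
|Sat(EX ((r ∨ b) ∧ (¬b ∨ a)))| = |{q1, q2, q3, q5, q6}| = 5.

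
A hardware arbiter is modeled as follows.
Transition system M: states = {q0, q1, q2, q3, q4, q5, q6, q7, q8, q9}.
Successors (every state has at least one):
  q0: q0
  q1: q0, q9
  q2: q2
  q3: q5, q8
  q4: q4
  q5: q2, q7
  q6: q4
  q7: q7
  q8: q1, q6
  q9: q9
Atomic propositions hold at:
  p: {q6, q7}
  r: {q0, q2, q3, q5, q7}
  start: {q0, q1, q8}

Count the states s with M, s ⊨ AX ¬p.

7

Sat(¬p) = {q0, q1, q2, q3, q4, q5, q8, q9}
Sat(AX ¬p) = {s : every successor in {q0, q1, q2, q3, q4, q5, q8, q9}} = {q0, q1, q2, q3, q4, q6, q9}
|Sat(AX ¬p)| = |{q0, q1, q2, q3, q4, q6, q9}| = 7.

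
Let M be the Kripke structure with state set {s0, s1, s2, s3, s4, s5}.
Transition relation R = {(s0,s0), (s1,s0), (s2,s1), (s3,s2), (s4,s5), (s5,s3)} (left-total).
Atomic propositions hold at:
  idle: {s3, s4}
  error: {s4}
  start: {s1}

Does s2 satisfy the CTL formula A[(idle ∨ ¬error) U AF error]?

No

Sat(¬error) = {s0, s1, s2, s3, s5}
Sat(idle ∨ ¬error) = {s0, s1, s2, s3, s4, s5}
AF error: least fixpoint, start Z0 = {s4}, add states with every successor in Z. Already a fixed point.
Sat(AF error) = {s4}
A[(idle ∨ ¬error) U AF error]: least fixpoint, start Z0 = Sat(AF error) = {s4}, add states in Sat(idle ∨ ¬error) with every successor in Z. Already a fixed point.
Sat(A[(idle ∨ ¬error) U AF error]) = {s4}
s2 ∉ Sat(A[(idle ∨ ¬error) U AF error]) = {s4}, so the formula does not hold at s2.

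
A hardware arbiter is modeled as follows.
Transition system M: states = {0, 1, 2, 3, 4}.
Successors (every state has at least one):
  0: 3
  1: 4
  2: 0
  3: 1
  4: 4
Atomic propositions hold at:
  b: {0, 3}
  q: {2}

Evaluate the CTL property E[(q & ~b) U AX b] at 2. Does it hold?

Yes

Sat(~b) = {1, 2, 4}
Sat(q & ~b) = {2}
Sat(AX b) = {s : every successor in {0, 3}} = {0, 2}
E[(q & ~b) U AX b]: least fixpoint, start Z0 = Sat(AX b) = {0, 2}, add states in Sat(q & ~b) with some successor in Z. Already a fixed point.
Sat(E[(q & ~b) U AX b]) = {0, 2}
2 ∈ Sat(E[(q & ~b) U AX b]) = {0, 2}, so the formula holds at 2.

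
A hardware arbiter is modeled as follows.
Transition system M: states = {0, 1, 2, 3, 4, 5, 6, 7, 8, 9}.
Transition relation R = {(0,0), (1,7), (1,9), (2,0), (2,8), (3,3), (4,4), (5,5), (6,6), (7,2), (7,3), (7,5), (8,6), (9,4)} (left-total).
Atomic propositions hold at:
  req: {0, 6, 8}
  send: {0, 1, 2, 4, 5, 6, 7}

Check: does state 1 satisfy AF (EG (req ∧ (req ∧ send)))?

Sat(req ∧ send) = {0, 6}
Sat(req ∧ (req ∧ send)) = {0, 6}
EG (req ∧ (req ∧ send)): greatest fixpoint, start Z0 = {0, 6}, keep only states in Sat with some successor in Z. Already a fixed point.
Sat(EG (req ∧ (req ∧ send))) = {0, 6}
AF (EG (req ∧ (req ∧ send))): least fixpoint, start Z0 = {0, 6}, add states with every successor in Z. Z1 = {0, 6, 8}; Z2 = {0, 2, 6, 8}; fixed.
Sat(AF (EG (req ∧ (req ∧ send)))) = {0, 2, 6, 8}
1 ∉ Sat(AF (EG (req ∧ (req ∧ send)))) = {0, 2, 6, 8}, so the formula does not hold at 1.

No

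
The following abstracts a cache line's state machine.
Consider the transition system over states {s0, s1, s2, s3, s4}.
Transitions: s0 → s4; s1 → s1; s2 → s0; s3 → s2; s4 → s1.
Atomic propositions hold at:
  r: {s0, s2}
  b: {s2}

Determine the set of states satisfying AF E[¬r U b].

Sat(¬r) = {s1, s3, s4}
E[¬r U b]: least fixpoint, start Z0 = Sat(b) = {s2}, add states in Sat(¬r) with some successor in Z. Z1 = {s2, s3}; fixed.
Sat(E[¬r U b]) = {s2, s3}
AF E[¬r U b]: least fixpoint, start Z0 = {s2, s3}, add states with every successor in Z. Already a fixed point.
Sat(AF E[¬r U b]) = {s2, s3}

{s2, s3}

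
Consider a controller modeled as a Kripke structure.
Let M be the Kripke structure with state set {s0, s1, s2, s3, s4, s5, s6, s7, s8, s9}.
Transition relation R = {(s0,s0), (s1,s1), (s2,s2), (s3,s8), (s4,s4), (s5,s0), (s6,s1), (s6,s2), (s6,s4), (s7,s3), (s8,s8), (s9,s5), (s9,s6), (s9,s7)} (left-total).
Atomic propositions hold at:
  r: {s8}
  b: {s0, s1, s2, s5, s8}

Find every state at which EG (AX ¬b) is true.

{s4}

Sat(¬b) = {s3, s4, s6, s7, s9}
Sat(AX ¬b) = {s : every successor in {s3, s4, s6, s7, s9}} = {s4, s7}
EG (AX ¬b): greatest fixpoint, start Z0 = {s4, s7}, keep only states in Sat with some successor in Z. Z1 = {s4}; fixed.
Sat(EG (AX ¬b)) = {s4}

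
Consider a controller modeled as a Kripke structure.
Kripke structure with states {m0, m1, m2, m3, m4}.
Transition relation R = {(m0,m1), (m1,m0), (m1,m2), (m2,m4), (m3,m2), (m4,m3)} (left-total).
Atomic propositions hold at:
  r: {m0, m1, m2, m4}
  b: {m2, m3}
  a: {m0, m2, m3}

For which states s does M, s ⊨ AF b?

AF b: least fixpoint, start Z0 = {m2, m3}, add states with every successor in Z. Z1 = {m2, m3, m4}; fixed.
Sat(AF b) = {m2, m3, m4}

{m2, m3, m4}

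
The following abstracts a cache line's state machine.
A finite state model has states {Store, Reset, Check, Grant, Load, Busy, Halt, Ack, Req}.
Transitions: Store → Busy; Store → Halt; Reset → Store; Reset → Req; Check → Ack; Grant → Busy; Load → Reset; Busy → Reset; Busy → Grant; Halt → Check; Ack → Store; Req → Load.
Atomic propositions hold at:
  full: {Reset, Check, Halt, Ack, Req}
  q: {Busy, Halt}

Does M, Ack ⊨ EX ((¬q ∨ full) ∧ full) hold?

No

Sat(¬q) = {Store, Reset, Check, Grant, Load, Ack, Req}
Sat(¬q ∨ full) = {Store, Reset, Check, Grant, Load, Halt, Ack, Req}
Sat((¬q ∨ full) ∧ full) = {Reset, Check, Halt, Ack, Req}
Sat(EX ((¬q ∨ full) ∧ full)) = {s : some successor in {Reset, Check, Halt, Ack, Req}} = {Store, Reset, Check, Load, Busy, Halt}
Ack ∉ Sat(EX ((¬q ∨ full) ∧ full)) = {Store, Reset, Check, Load, Busy, Halt}, so the formula does not hold at Ack.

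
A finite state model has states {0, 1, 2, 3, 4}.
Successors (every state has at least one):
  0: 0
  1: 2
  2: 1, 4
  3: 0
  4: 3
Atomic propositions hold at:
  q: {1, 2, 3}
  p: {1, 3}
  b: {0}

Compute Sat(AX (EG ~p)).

{0, 3}

Sat(~p) = {0, 2, 4}
EG ~p: greatest fixpoint, start Z0 = {0, 2, 4}, keep only states in Sat with some successor in Z. Z1 = {0, 2}; Z2 = {0}; fixed.
Sat(EG ~p) = {0}
Sat(AX (EG ~p)) = {s : every successor in {0}} = {0, 3}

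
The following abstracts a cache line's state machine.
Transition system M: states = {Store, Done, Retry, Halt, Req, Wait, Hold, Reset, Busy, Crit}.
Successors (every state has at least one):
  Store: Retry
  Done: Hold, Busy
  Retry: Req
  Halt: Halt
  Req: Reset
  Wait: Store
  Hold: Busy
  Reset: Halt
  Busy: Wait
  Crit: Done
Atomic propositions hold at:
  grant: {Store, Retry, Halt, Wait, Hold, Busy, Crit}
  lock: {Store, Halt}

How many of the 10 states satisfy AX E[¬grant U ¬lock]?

Sat(¬grant) = {Done, Req, Reset}
Sat(¬lock) = {Done, Retry, Req, Wait, Hold, Reset, Busy, Crit}
E[¬grant U ¬lock]: least fixpoint, start Z0 = Sat(¬lock) = {Done, Retry, Req, Wait, Hold, Reset, Busy, Crit}, add states in Sat(¬grant) with some successor in Z. Already a fixed point.
Sat(E[¬grant U ¬lock]) = {Done, Retry, Req, Wait, Hold, Reset, Busy, Crit}
Sat(AX E[¬grant U ¬lock]) = {s : every successor in {Done, Retry, Req, Wait, Hold, Reset, Busy, Crit}} = {Store, Done, Retry, Req, Hold, Busy, Crit}
|Sat(AX E[¬grant U ¬lock])| = |{Store, Done, Retry, Req, Hold, Busy, Crit}| = 7.

7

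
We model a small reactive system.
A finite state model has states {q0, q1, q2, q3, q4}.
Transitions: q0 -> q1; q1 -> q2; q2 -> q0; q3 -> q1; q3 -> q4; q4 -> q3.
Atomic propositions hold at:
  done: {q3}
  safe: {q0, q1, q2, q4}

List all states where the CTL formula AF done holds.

{q3, q4}

AF done: least fixpoint, start Z0 = {q3}, add states with every successor in Z. Z1 = {q3, q4}; fixed.
Sat(AF done) = {q3, q4}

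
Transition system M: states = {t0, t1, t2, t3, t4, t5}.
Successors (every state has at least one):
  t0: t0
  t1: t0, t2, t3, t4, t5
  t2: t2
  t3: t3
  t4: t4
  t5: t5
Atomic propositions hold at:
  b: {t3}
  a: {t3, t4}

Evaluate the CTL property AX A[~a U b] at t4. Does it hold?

No

Sat(~a) = {t0, t1, t2, t5}
A[~a U b]: least fixpoint, start Z0 = Sat(b) = {t3}, add states in Sat(~a) with every successor in Z. Already a fixed point.
Sat(A[~a U b]) = {t3}
Sat(AX A[~a U b]) = {s : every successor in {t3}} = {t3}
t4 ∉ Sat(AX A[~a U b]) = {t3}, so the formula does not hold at t4.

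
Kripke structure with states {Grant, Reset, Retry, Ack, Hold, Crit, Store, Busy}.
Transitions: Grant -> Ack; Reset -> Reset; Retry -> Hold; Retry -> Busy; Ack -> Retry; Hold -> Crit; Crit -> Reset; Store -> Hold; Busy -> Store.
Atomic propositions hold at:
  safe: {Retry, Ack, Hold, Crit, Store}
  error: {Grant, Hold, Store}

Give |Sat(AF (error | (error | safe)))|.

Sat(error | safe) = {Grant, Retry, Ack, Hold, Crit, Store}
Sat(error | (error | safe)) = {Grant, Retry, Ack, Hold, Crit, Store}
AF (error | (error | safe)): least fixpoint, start Z0 = {Grant, Retry, Ack, Hold, Crit, Store}, add states with every successor in Z. Z1 = {Grant, Retry, Ack, Hold, Crit, Store, Busy}; fixed.
Sat(AF (error | (error | safe))) = {Grant, Retry, Ack, Hold, Crit, Store, Busy}
|Sat(AF (error | (error | safe)))| = |{Grant, Retry, Ack, Hold, Crit, Store, Busy}| = 7.

7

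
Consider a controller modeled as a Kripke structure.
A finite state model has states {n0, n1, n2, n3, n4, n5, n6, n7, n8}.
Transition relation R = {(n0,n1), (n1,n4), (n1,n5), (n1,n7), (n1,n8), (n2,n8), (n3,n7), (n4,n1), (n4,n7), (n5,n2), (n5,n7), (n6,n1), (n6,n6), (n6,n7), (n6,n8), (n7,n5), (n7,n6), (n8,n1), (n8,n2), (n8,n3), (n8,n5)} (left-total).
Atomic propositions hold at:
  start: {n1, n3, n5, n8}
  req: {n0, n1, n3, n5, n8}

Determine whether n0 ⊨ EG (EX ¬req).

Sat(¬req) = {n2, n4, n6, n7}
Sat(EX ¬req) = {s : some successor in {n2, n4, n6, n7}} = {n1, n3, n4, n5, n6, n7, n8}
EG (EX ¬req): greatest fixpoint, start Z0 = {n1, n3, n4, n5, n6, n7, n8}, keep only states in Sat with some successor in Z. Already a fixed point.
Sat(EG (EX ¬req)) = {n1, n3, n4, n5, n6, n7, n8}
n0 ∉ Sat(EG (EX ¬req)) = {n1, n3, n4, n5, n6, n7, n8}, so the formula does not hold at n0.

No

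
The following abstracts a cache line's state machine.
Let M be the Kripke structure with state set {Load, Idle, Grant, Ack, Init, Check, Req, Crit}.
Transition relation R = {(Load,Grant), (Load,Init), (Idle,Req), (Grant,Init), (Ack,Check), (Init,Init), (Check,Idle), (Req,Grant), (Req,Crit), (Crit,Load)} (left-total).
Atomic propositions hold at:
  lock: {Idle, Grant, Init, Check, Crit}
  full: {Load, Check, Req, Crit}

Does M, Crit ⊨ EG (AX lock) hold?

No

Sat(AX lock) = {s : every successor in {Idle, Grant, Init, Check, Crit}} = {Load, Grant, Ack, Init, Check, Req}
EG (AX lock): greatest fixpoint, start Z0 = {Load, Grant, Ack, Init, Check, Req}, keep only states in Sat with some successor in Z. Z1 = {Load, Grant, Ack, Init, Req}; Z2 = {Load, Grant, Init, Req}; fixed.
Sat(EG (AX lock)) = {Load, Grant, Init, Req}
Crit ∉ Sat(EG (AX lock)) = {Load, Grant, Init, Req}, so the formula does not hold at Crit.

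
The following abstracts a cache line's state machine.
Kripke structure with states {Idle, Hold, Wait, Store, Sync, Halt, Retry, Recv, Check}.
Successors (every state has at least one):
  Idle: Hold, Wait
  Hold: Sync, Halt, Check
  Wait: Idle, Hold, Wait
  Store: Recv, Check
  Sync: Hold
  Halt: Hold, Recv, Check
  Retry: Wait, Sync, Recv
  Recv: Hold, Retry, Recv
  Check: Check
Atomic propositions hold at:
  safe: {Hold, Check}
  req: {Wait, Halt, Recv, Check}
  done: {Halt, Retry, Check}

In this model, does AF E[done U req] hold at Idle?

No

E[done U req]: least fixpoint, start Z0 = Sat(req) = {Wait, Halt, Recv, Check}, add states in Sat(done) with some successor in Z. Z1 = {Wait, Halt, Retry, Recv, Check}; fixed.
Sat(E[done U req]) = {Wait, Halt, Retry, Recv, Check}
AF E[done U req]: least fixpoint, start Z0 = {Wait, Halt, Retry, Recv, Check}, add states with every successor in Z. Z1 = {Wait, Store, Halt, Retry, Recv, Check}; fixed.
Sat(AF E[done U req]) = {Wait, Store, Halt, Retry, Recv, Check}
Idle ∉ Sat(AF E[done U req]) = {Wait, Store, Halt, Retry, Recv, Check}, so the formula does not hold at Idle.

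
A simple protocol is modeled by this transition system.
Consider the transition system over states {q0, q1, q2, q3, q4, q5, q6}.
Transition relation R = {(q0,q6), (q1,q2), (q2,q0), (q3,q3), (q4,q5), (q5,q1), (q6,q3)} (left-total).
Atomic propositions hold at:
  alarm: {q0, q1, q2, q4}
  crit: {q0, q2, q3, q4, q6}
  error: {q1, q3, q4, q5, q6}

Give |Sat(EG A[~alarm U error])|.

2

Sat(~alarm) = {q3, q5, q6}
A[~alarm U error]: least fixpoint, start Z0 = Sat(error) = {q1, q3, q4, q5, q6}, add states in Sat(~alarm) with every successor in Z. Already a fixed point.
Sat(A[~alarm U error]) = {q1, q3, q4, q5, q6}
EG A[~alarm U error]: greatest fixpoint, start Z0 = {q1, q3, q4, q5, q6}, keep only states in Sat with some successor in Z. Z1 = {q3, q4, q5, q6}; Z2 = {q3, q4, q6}; Z3 = {q3, q6}; fixed.
Sat(EG A[~alarm U error]) = {q3, q6}
|Sat(EG A[~alarm U error])| = |{q3, q6}| = 2.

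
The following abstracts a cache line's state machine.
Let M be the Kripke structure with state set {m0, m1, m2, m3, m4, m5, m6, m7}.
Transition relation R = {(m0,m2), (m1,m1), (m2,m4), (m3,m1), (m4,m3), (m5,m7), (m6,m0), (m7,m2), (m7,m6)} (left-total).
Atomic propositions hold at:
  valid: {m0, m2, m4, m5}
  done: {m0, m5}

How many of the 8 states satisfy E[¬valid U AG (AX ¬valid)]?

3

Sat(¬valid) = {m1, m3, m6, m7}
Sat(AX ¬valid) = {s : every successor in {m1, m3, m6, m7}} = {m1, m3, m4, m5}
AG (AX ¬valid): greatest fixpoint, start Z0 = {m1, m3, m4, m5}, keep only states in Sat with every successor in Z. Z1 = {m1, m3, m4}; fixed.
Sat(AG (AX ¬valid)) = {m1, m3, m4}
E[¬valid U AG (AX ¬valid)]: least fixpoint, start Z0 = Sat(AG (AX ¬valid)) = {m1, m3, m4}, add states in Sat(¬valid) with some successor in Z. Already a fixed point.
Sat(E[¬valid U AG (AX ¬valid)]) = {m1, m3, m4}
|Sat(E[¬valid U AG (AX ¬valid)])| = |{m1, m3, m4}| = 3.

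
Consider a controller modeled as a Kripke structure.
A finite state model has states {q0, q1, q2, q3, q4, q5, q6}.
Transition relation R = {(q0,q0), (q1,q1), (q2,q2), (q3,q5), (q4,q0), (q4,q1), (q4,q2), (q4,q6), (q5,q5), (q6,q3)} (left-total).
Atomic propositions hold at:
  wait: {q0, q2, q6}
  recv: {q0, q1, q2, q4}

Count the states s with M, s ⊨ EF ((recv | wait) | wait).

5

Sat(recv | wait) = {q0, q1, q2, q4, q6}
Sat((recv | wait) | wait) = {q0, q1, q2, q4, q6}
EF ((recv | wait) | wait): least fixpoint, start Z0 = {q0, q1, q2, q4, q6}, add states with some successor in Z. Already a fixed point.
Sat(EF ((recv | wait) | wait)) = {q0, q1, q2, q4, q6}
|Sat(EF ((recv | wait) | wait))| = |{q0, q1, q2, q4, q6}| = 5.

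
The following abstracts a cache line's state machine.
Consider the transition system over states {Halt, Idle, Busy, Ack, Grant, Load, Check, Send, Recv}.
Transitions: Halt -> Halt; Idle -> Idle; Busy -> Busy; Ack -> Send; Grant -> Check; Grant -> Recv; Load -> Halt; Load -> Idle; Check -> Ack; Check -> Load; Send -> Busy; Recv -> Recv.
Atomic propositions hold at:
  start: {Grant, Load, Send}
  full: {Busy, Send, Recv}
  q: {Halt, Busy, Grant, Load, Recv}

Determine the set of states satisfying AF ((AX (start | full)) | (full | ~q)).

Sat(start | full) = {Busy, Grant, Load, Send, Recv}
Sat(AX (start | full)) = {s : every successor in {Busy, Grant, Load, Send, Recv}} = {Busy, Ack, Send, Recv}
Sat(~q) = {Idle, Ack, Check, Send}
Sat(full | ~q) = {Idle, Busy, Ack, Check, Send, Recv}
Sat((AX (start | full)) | (full | ~q)) = {Idle, Busy, Ack, Check, Send, Recv}
AF ((AX (start | full)) | (full | ~q)): least fixpoint, start Z0 = {Idle, Busy, Ack, Check, Send, Recv}, add states with every successor in Z. Z1 = {Idle, Busy, Ack, Grant, Check, Send, Recv}; fixed.
Sat(AF ((AX (start | full)) | (full | ~q))) = {Idle, Busy, Ack, Grant, Check, Send, Recv}

{Idle, Busy, Ack, Grant, Check, Send, Recv}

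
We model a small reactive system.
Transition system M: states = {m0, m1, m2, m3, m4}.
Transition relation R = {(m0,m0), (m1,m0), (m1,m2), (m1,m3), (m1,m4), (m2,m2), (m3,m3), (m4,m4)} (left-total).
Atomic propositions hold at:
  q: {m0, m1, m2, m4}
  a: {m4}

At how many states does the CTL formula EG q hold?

EG q: greatest fixpoint, start Z0 = {m0, m1, m2, m4}, keep only states in Sat with some successor in Z. Already a fixed point.
Sat(EG q) = {m0, m1, m2, m4}
|Sat(EG q)| = |{m0, m1, m2, m4}| = 4.

4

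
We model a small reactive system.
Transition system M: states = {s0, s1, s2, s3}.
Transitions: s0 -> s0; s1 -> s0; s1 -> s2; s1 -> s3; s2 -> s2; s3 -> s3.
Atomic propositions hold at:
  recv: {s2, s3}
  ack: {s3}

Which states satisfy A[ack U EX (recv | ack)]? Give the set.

Sat(recv | ack) = {s2, s3}
Sat(EX (recv | ack)) = {s : some successor in {s2, s3}} = {s1, s2, s3}
A[ack U EX (recv | ack)]: least fixpoint, start Z0 = Sat(EX (recv | ack)) = {s1, s2, s3}, add states in Sat(ack) with every successor in Z. Already a fixed point.
Sat(A[ack U EX (recv | ack)]) = {s1, s2, s3}

{s1, s2, s3}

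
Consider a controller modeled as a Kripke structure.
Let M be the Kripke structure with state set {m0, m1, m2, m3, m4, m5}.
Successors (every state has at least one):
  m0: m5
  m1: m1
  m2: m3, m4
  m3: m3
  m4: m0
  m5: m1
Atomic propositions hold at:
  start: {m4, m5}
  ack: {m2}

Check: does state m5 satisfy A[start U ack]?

No

A[start U ack]: least fixpoint, start Z0 = Sat(ack) = {m2}, add states in Sat(start) with every successor in Z. Already a fixed point.
Sat(A[start U ack]) = {m2}
m5 ∉ Sat(A[start U ack]) = {m2}, so the formula does not hold at m5.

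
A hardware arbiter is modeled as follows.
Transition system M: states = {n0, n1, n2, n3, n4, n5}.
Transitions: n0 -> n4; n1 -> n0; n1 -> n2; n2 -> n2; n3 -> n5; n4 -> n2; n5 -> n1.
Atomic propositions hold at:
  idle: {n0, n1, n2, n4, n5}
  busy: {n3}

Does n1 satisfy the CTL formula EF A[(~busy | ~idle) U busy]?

Sat(~busy) = {n0, n1, n2, n4, n5}
Sat(~idle) = {n3}
Sat(~busy | ~idle) = {n0, n1, n2, n3, n4, n5}
A[(~busy | ~idle) U busy]: least fixpoint, start Z0 = Sat(busy) = {n3}, add states in Sat(~busy | ~idle) with every successor in Z. Already a fixed point.
Sat(A[(~busy | ~idle) U busy]) = {n3}
EF A[(~busy | ~idle) U busy]: least fixpoint, start Z0 = {n3}, add states with some successor in Z. Already a fixed point.
Sat(EF A[(~busy | ~idle) U busy]) = {n3}
n1 ∉ Sat(EF A[(~busy | ~idle) U busy]) = {n3}, so the formula does not hold at n1.

No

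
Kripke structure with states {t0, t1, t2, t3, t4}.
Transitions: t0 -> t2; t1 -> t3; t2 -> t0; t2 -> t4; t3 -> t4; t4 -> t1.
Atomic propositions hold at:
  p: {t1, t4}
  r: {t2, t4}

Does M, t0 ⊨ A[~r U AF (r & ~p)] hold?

Yes

Sat(~r) = {t0, t1, t3}
Sat(~p) = {t0, t2, t3}
Sat(r & ~p) = {t2}
AF (r & ~p): least fixpoint, start Z0 = {t2}, add states with every successor in Z. Z1 = {t0, t2}; fixed.
Sat(AF (r & ~p)) = {t0, t2}
A[~r U AF (r & ~p)]: least fixpoint, start Z0 = Sat(AF (r & ~p)) = {t0, t2}, add states in Sat(~r) with every successor in Z. Already a fixed point.
Sat(A[~r U AF (r & ~p)]) = {t0, t2}
t0 ∈ Sat(A[~r U AF (r & ~p)]) = {t0, t2}, so the formula holds at t0.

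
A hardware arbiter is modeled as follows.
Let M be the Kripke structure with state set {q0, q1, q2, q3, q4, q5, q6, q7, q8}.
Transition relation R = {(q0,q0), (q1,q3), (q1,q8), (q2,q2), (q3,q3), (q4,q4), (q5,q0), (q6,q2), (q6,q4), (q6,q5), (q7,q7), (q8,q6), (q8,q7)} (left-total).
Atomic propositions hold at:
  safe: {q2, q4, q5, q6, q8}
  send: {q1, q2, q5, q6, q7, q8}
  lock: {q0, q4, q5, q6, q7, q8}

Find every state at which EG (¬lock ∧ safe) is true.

Sat(¬lock) = {q1, q2, q3}
Sat(¬lock ∧ safe) = {q2}
EG (¬lock ∧ safe): greatest fixpoint, start Z0 = {q2}, keep only states in Sat with some successor in Z. Already a fixed point.
Sat(EG (¬lock ∧ safe)) = {q2}

{q2}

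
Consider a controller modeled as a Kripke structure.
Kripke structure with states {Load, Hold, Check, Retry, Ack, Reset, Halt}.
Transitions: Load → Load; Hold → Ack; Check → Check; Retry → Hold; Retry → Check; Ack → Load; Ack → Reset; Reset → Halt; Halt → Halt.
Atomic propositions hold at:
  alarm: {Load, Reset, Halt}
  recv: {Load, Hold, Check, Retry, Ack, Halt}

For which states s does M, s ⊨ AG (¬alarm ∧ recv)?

{Check}

Sat(¬alarm) = {Hold, Check, Retry, Ack}
Sat(¬alarm ∧ recv) = {Hold, Check, Retry, Ack}
AG (¬alarm ∧ recv): greatest fixpoint, start Z0 = {Hold, Check, Retry, Ack}, keep only states in Sat with every successor in Z. Z1 = {Hold, Check, Retry}; Z2 = {Check, Retry}; Z3 = {Check}; fixed.
Sat(AG (¬alarm ∧ recv)) = {Check}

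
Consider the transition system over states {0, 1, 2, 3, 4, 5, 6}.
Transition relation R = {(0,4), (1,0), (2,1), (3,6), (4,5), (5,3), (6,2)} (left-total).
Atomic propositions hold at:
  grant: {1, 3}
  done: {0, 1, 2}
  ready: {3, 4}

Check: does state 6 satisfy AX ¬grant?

Yes

Sat(¬grant) = {0, 2, 4, 5, 6}
Sat(AX ¬grant) = {s : every successor in {0, 2, 4, 5, 6}} = {0, 1, 3, 4, 6}
6 ∈ Sat(AX ¬grant) = {0, 1, 3, 4, 6}, so the formula holds at 6.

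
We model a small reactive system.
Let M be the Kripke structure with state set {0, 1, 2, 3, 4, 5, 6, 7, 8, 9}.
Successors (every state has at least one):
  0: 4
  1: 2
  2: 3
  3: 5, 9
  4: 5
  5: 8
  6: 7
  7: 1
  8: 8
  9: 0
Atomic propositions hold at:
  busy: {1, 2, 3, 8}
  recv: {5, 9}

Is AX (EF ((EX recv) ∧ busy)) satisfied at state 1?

Sat(EX recv) = {s : some successor in {5, 9}} = {3, 4}
Sat((EX recv) ∧ busy) = {3}
EF ((EX recv) ∧ busy): least fixpoint, start Z0 = {3}, add states with some successor in Z. Z1 = {2, 3}; Z2 = {1, 2, 3}; Z3 = {1, 2, 3, 7}; Z4 = {1, 2, 3, 6, 7}; fixed.
Sat(EF ((EX recv) ∧ busy)) = {1, 2, 3, 6, 7}
Sat(AX (EF ((EX recv) ∧ busy))) = {s : every successor in {1, 2, 3, 6, 7}} = {1, 2, 6, 7}
1 ∈ Sat(AX (EF ((EX recv) ∧ busy))) = {1, 2, 6, 7}, so the formula holds at 1.

Yes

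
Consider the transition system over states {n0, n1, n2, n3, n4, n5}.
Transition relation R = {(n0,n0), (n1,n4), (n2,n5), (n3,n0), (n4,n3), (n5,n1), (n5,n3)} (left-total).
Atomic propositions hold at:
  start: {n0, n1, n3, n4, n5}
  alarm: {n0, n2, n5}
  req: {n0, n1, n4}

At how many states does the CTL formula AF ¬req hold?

Sat(¬req) = {n2, n3, n5}
AF ¬req: least fixpoint, start Z0 = {n2, n3, n5}, add states with every successor in Z. Z1 = {n2, n3, n4, n5}; Z2 = {n1, n2, n3, n4, n5}; fixed.
Sat(AF ¬req) = {n1, n2, n3, n4, n5}
|Sat(AF ¬req)| = |{n1, n2, n3, n4, n5}| = 5.

5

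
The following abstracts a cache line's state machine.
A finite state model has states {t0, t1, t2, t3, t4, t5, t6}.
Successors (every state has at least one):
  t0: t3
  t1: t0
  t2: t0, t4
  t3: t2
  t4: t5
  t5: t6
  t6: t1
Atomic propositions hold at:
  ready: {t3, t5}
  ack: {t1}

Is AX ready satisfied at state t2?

Sat(AX ready) = {s : every successor in {t3, t5}} = {t0, t4}
t2 ∉ Sat(AX ready) = {t0, t4}, so the formula does not hold at t2.

No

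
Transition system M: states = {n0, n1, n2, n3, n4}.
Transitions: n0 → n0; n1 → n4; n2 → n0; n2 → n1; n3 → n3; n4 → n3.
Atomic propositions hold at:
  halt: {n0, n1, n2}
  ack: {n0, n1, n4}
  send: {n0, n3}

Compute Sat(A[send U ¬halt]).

{n3, n4}

Sat(¬halt) = {n3, n4}
A[send U ¬halt]: least fixpoint, start Z0 = Sat(¬halt) = {n3, n4}, add states in Sat(send) with every successor in Z. Already a fixed point.
Sat(A[send U ¬halt]) = {n3, n4}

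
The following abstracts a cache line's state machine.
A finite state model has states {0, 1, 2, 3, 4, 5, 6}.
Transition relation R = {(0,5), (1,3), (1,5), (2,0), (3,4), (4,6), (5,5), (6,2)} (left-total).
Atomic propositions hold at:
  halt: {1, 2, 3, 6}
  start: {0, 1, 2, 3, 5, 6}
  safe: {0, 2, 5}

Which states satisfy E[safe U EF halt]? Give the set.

{1, 2, 3, 4, 6}

EF halt: least fixpoint, start Z0 = {1, 2, 3, 6}, add states with some successor in Z. Z1 = {1, 2, 3, 4, 6}; fixed.
Sat(EF halt) = {1, 2, 3, 4, 6}
E[safe U EF halt]: least fixpoint, start Z0 = Sat(EF halt) = {1, 2, 3, 4, 6}, add states in Sat(safe) with some successor in Z. Already a fixed point.
Sat(E[safe U EF halt]) = {1, 2, 3, 4, 6}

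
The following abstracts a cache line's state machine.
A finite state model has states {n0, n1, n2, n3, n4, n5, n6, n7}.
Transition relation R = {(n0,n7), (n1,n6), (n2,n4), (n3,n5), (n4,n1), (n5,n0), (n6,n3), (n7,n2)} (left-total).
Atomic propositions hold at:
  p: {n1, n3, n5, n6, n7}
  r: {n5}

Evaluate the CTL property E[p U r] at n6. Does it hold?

E[p U r]: least fixpoint, start Z0 = Sat(r) = {n5}, add states in Sat(p) with some successor in Z. Z1 = {n3, n5}; Z2 = {n3, n5, n6}; Z3 = {n1, n3, n5, n6}; fixed.
Sat(E[p U r]) = {n1, n3, n5, n6}
n6 ∈ Sat(E[p U r]) = {n1, n3, n5, n6}, so the formula holds at n6.

Yes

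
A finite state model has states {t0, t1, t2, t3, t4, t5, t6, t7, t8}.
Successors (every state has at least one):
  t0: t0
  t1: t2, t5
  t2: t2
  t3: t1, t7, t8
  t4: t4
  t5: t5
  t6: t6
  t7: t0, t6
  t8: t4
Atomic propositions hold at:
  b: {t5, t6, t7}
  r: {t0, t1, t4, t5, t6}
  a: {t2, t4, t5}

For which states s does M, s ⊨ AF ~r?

{t2, t3, t7, t8}

Sat(~r) = {t2, t3, t7, t8}
AF ~r: least fixpoint, start Z0 = {t2, t3, t7, t8}, add states with every successor in Z. Already a fixed point.
Sat(AF ~r) = {t2, t3, t7, t8}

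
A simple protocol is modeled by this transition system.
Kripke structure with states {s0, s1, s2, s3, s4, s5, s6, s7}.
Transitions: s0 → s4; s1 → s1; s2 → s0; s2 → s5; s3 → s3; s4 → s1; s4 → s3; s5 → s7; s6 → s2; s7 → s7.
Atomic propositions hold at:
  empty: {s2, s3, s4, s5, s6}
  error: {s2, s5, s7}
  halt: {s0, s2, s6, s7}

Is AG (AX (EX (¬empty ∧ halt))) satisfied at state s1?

Sat(¬empty) = {s0, s1, s7}
Sat(¬empty ∧ halt) = {s0, s7}
Sat(EX (¬empty ∧ halt)) = {s : some successor in {s0, s7}} = {s2, s5, s7}
Sat(AX (EX (¬empty ∧ halt))) = {s : every successor in {s2, s5, s7}} = {s5, s6, s7}
AG (AX (EX (¬empty ∧ halt))): greatest fixpoint, start Z0 = {s5, s6, s7}, keep only states in Sat with every successor in Z. Z1 = {s5, s7}; fixed.
Sat(AG (AX (EX (¬empty ∧ halt)))) = {s5, s7}
s1 ∉ Sat(AG (AX (EX (¬empty ∧ halt)))) = {s5, s7}, so the formula does not hold at s1.

No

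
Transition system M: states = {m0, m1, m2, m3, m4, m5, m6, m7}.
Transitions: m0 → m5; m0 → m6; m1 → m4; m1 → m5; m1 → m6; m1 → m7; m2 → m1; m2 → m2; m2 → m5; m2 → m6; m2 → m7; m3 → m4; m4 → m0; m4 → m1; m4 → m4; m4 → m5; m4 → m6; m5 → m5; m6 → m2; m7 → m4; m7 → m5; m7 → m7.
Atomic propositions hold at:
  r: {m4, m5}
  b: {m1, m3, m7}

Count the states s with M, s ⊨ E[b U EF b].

EF b: least fixpoint, start Z0 = {m1, m3, m7}, add states with some successor in Z. Z1 = {m1, m2, m3, m4, m7}; Z2 = {m1, m2, m3, m4, m6, m7}; Z3 = {m0, m1, m2, m3, m4, m6, m7}; fixed.
Sat(EF b) = {m0, m1, m2, m3, m4, m6, m7}
E[b U EF b]: least fixpoint, start Z0 = Sat(EF b) = {m0, m1, m2, m3, m4, m6, m7}, add states in Sat(b) with some successor in Z. Already a fixed point.
Sat(E[b U EF b]) = {m0, m1, m2, m3, m4, m6, m7}
|Sat(E[b U EF b])| = |{m0, m1, m2, m3, m4, m6, m7}| = 7.

7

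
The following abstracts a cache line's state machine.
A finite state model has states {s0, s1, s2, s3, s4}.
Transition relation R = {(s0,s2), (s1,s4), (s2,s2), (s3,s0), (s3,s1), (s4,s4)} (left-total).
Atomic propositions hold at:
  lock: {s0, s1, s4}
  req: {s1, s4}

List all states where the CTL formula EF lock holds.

{s0, s1, s3, s4}

EF lock: least fixpoint, start Z0 = {s0, s1, s4}, add states with some successor in Z. Z1 = {s0, s1, s3, s4}; fixed.
Sat(EF lock) = {s0, s1, s3, s4}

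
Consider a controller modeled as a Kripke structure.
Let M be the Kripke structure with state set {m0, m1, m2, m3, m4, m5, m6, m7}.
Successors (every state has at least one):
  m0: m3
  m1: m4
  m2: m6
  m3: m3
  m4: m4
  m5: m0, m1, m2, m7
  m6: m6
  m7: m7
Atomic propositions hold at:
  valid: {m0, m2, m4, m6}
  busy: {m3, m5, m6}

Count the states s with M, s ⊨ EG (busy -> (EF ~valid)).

6

Sat(~valid) = {m1, m3, m5, m7}
EF ~valid: least fixpoint, start Z0 = {m1, m3, m5, m7}, add states with some successor in Z. Z1 = {m0, m1, m3, m5, m7}; fixed.
Sat(EF ~valid) = {m0, m1, m3, m5, m7}
Sat(busy -> (EF ~valid)) = {m0, m1, m2, m3, m4, m5, m7}
EG (busy -> (EF ~valid)): greatest fixpoint, start Z0 = {m0, m1, m2, m3, m4, m5, m7}, keep only states in Sat with some successor in Z. Z1 = {m0, m1, m3, m4, m5, m7}; fixed.
Sat(EG (busy -> (EF ~valid))) = {m0, m1, m3, m4, m5, m7}
|Sat(EG (busy -> (EF ~valid)))| = |{m0, m1, m3, m4, m5, m7}| = 6.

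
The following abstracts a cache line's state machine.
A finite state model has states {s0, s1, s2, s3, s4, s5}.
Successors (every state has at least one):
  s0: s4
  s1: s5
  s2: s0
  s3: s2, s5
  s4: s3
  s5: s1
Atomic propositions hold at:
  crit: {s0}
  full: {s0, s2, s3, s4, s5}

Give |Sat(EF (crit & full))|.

Sat(crit & full) = {s0}
EF (crit & full): least fixpoint, start Z0 = {s0}, add states with some successor in Z. Z1 = {s0, s2}; Z2 = {s0, s2, s3}; Z3 = {s0, s2, s3, s4}; fixed.
Sat(EF (crit & full)) = {s0, s2, s3, s4}
|Sat(EF (crit & full))| = |{s0, s2, s3, s4}| = 4.

4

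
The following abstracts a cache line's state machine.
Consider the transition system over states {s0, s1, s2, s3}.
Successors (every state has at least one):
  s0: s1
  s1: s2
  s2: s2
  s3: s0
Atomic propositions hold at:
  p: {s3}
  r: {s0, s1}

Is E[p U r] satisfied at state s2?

No

E[p U r]: least fixpoint, start Z0 = Sat(r) = {s0, s1}, add states in Sat(p) with some successor in Z. Z1 = {s0, s1, s3}; fixed.
Sat(E[p U r]) = {s0, s1, s3}
s2 ∉ Sat(E[p U r]) = {s0, s1, s3}, so the formula does not hold at s2.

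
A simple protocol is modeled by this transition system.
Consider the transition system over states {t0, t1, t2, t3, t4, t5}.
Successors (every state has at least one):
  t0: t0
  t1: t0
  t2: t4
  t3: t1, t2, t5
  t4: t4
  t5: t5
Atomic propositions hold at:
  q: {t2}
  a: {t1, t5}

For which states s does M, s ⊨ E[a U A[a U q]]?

A[a U q]: least fixpoint, start Z0 = Sat(q) = {t2}, add states in Sat(a) with every successor in Z. Already a fixed point.
Sat(A[a U q]) = {t2}
E[a U A[a U q]]: least fixpoint, start Z0 = Sat(A[a U q]) = {t2}, add states in Sat(a) with some successor in Z. Already a fixed point.
Sat(E[a U A[a U q]]) = {t2}

{t2}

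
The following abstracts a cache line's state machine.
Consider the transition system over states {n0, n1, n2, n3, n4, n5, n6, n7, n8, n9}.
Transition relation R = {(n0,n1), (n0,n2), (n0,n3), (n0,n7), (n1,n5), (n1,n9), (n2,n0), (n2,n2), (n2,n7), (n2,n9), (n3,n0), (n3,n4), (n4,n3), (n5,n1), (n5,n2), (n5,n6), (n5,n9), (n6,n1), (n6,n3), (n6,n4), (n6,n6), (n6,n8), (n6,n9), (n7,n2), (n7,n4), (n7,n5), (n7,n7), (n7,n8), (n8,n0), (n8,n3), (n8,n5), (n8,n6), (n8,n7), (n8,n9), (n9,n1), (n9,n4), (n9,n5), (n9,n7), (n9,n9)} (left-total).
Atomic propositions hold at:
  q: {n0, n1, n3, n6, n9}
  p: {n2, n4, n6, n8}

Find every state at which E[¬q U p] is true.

{n2, n4, n5, n6, n7, n8}

Sat(¬q) = {n2, n4, n5, n7, n8}
E[¬q U p]: least fixpoint, start Z0 = Sat(p) = {n2, n4, n6, n8}, add states in Sat(¬q) with some successor in Z. Z1 = {n2, n4, n5, n6, n7, n8}; fixed.
Sat(E[¬q U p]) = {n2, n4, n5, n6, n7, n8}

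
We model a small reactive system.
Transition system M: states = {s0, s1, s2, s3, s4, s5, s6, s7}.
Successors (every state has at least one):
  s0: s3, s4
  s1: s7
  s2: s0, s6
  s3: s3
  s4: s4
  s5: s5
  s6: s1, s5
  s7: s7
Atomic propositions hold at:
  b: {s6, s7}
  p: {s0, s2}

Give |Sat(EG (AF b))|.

3

AF b: least fixpoint, start Z0 = {s6, s7}, add states with every successor in Z. Z1 = {s1, s6, s7}; fixed.
Sat(AF b) = {s1, s6, s7}
EG (AF b): greatest fixpoint, start Z0 = {s1, s6, s7}, keep only states in Sat with some successor in Z. Already a fixed point.
Sat(EG (AF b)) = {s1, s6, s7}
|Sat(EG (AF b))| = |{s1, s6, s7}| = 3.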